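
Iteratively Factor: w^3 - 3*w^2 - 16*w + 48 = (w + 4)*(w^2 - 7*w + 12) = (w - 4)*(w + 4)*(w - 3)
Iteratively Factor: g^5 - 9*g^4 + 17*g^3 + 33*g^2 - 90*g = (g - 5)*(g^4 - 4*g^3 - 3*g^2 + 18*g) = (g - 5)*(g - 3)*(g^3 - g^2 - 6*g) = (g - 5)*(g - 3)^2*(g^2 + 2*g) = (g - 5)*(g - 3)^2*(g + 2)*(g)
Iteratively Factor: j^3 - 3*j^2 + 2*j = (j - 2)*(j^2 - j) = j*(j - 2)*(j - 1)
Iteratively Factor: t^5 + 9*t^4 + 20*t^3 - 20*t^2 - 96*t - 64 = (t + 4)*(t^4 + 5*t^3 - 20*t - 16) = (t + 4)^2*(t^3 + t^2 - 4*t - 4) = (t - 2)*(t + 4)^2*(t^2 + 3*t + 2) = (t - 2)*(t + 1)*(t + 4)^2*(t + 2)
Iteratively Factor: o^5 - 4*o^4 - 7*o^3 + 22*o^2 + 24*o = (o - 4)*(o^4 - 7*o^2 - 6*o) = (o - 4)*(o + 2)*(o^3 - 2*o^2 - 3*o) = (o - 4)*(o - 3)*(o + 2)*(o^2 + o) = o*(o - 4)*(o - 3)*(o + 2)*(o + 1)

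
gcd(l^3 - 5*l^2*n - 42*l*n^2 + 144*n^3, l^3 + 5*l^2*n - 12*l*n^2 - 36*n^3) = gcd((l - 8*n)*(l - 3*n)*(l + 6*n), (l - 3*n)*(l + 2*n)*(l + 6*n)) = l^2 + 3*l*n - 18*n^2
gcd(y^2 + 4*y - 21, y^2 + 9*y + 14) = y + 7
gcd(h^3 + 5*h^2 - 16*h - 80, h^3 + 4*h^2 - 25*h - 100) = h^2 + 9*h + 20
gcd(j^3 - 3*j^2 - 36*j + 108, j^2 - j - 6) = j - 3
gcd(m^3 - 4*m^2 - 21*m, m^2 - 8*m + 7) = m - 7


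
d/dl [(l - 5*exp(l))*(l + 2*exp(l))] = -3*l*exp(l) + 2*l - 20*exp(2*l) - 3*exp(l)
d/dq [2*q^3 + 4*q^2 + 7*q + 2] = 6*q^2 + 8*q + 7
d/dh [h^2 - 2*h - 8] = 2*h - 2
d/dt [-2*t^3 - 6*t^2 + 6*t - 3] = -6*t^2 - 12*t + 6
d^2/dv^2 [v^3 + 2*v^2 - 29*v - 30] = 6*v + 4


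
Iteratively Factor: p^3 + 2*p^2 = (p + 2)*(p^2) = p*(p + 2)*(p)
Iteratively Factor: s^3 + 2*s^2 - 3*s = (s)*(s^2 + 2*s - 3) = s*(s + 3)*(s - 1)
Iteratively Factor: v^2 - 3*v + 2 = (v - 2)*(v - 1)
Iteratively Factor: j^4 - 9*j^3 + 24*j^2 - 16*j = (j - 1)*(j^3 - 8*j^2 + 16*j) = (j - 4)*(j - 1)*(j^2 - 4*j) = (j - 4)^2*(j - 1)*(j)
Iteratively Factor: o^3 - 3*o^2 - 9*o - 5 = (o + 1)*(o^2 - 4*o - 5) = (o + 1)^2*(o - 5)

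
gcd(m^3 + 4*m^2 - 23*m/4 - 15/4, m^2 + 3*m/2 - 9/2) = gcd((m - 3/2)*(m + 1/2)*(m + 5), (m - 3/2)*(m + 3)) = m - 3/2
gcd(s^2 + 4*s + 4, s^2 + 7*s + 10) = s + 2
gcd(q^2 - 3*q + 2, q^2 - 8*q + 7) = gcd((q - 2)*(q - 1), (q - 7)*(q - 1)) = q - 1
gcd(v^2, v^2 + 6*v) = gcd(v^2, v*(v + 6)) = v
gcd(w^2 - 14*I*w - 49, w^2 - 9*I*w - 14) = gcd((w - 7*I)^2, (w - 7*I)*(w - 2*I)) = w - 7*I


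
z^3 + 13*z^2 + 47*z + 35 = (z + 1)*(z + 5)*(z + 7)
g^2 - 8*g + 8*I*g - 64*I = (g - 8)*(g + 8*I)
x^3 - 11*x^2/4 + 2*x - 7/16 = (x - 7/4)*(x - 1/2)^2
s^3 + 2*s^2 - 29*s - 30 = (s - 5)*(s + 1)*(s + 6)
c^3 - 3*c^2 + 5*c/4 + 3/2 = (c - 2)*(c - 3/2)*(c + 1/2)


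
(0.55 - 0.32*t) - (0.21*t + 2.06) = -0.53*t - 1.51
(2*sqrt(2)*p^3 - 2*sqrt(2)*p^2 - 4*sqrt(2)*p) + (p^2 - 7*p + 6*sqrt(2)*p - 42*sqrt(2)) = 2*sqrt(2)*p^3 - 2*sqrt(2)*p^2 + p^2 - 7*p + 2*sqrt(2)*p - 42*sqrt(2)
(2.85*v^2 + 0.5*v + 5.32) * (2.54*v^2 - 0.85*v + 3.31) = 7.239*v^4 - 1.1525*v^3 + 22.5213*v^2 - 2.867*v + 17.6092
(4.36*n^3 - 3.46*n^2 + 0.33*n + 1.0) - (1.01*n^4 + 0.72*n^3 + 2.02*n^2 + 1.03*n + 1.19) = -1.01*n^4 + 3.64*n^3 - 5.48*n^2 - 0.7*n - 0.19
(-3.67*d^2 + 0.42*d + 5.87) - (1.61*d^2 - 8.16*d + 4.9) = -5.28*d^2 + 8.58*d + 0.97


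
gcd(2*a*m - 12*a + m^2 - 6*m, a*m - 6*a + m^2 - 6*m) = m - 6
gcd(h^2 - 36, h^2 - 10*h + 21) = 1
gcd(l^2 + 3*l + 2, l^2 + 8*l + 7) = l + 1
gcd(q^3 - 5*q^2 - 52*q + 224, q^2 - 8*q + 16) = q - 4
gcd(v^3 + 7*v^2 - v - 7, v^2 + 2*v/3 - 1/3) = v + 1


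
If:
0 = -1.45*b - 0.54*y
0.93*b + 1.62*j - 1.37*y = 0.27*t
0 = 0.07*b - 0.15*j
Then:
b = -0.372413793103448*y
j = -0.173793103448276*y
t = -7.39959131545338*y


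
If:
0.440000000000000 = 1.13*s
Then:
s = 0.39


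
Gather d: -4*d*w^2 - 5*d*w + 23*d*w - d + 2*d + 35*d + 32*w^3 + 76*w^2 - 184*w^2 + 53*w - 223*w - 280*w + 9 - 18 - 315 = d*(-4*w^2 + 18*w + 36) + 32*w^3 - 108*w^2 - 450*w - 324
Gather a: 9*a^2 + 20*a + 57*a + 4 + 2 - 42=9*a^2 + 77*a - 36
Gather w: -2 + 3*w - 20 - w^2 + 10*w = -w^2 + 13*w - 22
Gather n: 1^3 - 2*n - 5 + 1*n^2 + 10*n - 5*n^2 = -4*n^2 + 8*n - 4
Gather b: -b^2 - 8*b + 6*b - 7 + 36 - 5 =-b^2 - 2*b + 24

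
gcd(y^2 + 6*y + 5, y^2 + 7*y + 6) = y + 1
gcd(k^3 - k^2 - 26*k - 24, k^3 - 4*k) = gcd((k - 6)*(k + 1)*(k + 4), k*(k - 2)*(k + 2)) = 1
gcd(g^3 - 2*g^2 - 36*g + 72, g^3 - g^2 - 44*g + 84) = g^2 - 8*g + 12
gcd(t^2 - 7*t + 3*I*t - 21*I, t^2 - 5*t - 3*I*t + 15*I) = 1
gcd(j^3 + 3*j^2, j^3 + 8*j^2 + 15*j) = j^2 + 3*j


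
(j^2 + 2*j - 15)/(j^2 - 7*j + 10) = (j^2 + 2*j - 15)/(j^2 - 7*j + 10)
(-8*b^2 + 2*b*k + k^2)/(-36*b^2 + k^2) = (8*b^2 - 2*b*k - k^2)/(36*b^2 - k^2)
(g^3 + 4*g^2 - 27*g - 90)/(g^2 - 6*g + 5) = (g^2 + 9*g + 18)/(g - 1)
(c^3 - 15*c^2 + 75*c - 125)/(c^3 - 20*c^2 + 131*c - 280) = (c^2 - 10*c + 25)/(c^2 - 15*c + 56)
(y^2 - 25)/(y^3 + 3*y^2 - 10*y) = (y - 5)/(y*(y - 2))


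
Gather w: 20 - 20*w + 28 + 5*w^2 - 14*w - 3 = 5*w^2 - 34*w + 45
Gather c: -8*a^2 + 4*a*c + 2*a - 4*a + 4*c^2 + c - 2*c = -8*a^2 - 2*a + 4*c^2 + c*(4*a - 1)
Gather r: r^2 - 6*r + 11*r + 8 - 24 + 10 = r^2 + 5*r - 6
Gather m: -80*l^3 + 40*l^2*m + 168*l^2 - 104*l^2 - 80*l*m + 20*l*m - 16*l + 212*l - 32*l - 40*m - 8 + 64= -80*l^3 + 64*l^2 + 164*l + m*(40*l^2 - 60*l - 40) + 56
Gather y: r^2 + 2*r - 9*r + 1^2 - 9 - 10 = r^2 - 7*r - 18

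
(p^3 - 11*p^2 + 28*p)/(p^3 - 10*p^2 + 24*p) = (p - 7)/(p - 6)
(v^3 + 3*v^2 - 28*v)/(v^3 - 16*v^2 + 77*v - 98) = v*(v^2 + 3*v - 28)/(v^3 - 16*v^2 + 77*v - 98)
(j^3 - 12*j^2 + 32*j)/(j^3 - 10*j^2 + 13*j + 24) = j*(j - 4)/(j^2 - 2*j - 3)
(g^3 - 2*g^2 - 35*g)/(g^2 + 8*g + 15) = g*(g - 7)/(g + 3)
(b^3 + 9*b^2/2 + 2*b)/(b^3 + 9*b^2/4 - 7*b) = 2*(2*b + 1)/(4*b - 7)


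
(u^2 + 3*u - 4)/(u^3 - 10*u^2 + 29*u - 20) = (u + 4)/(u^2 - 9*u + 20)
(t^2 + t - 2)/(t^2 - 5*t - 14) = (t - 1)/(t - 7)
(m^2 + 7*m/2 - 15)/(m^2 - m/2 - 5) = (m + 6)/(m + 2)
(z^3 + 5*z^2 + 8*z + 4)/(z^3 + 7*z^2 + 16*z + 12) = (z + 1)/(z + 3)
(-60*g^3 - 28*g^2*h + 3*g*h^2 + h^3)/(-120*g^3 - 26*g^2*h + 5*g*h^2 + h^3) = (2*g + h)/(4*g + h)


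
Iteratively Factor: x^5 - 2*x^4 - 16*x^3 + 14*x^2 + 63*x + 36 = (x - 3)*(x^4 + x^3 - 13*x^2 - 25*x - 12) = (x - 3)*(x + 3)*(x^3 - 2*x^2 - 7*x - 4) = (x - 4)*(x - 3)*(x + 3)*(x^2 + 2*x + 1) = (x - 4)*(x - 3)*(x + 1)*(x + 3)*(x + 1)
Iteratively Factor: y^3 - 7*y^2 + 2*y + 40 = (y + 2)*(y^2 - 9*y + 20) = (y - 4)*(y + 2)*(y - 5)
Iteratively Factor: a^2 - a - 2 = (a + 1)*(a - 2)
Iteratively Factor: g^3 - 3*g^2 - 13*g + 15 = (g + 3)*(g^2 - 6*g + 5) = (g - 1)*(g + 3)*(g - 5)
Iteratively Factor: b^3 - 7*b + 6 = (b + 3)*(b^2 - 3*b + 2) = (b - 2)*(b + 3)*(b - 1)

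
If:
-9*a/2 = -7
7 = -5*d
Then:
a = 14/9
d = -7/5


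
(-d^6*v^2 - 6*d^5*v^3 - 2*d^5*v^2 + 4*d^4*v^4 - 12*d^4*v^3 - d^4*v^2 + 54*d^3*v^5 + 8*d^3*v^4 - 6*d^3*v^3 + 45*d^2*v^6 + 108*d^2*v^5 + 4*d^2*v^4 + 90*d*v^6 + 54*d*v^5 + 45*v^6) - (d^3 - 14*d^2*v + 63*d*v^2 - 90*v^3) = -d^6*v^2 - 6*d^5*v^3 - 2*d^5*v^2 + 4*d^4*v^4 - 12*d^4*v^3 - d^4*v^2 + 54*d^3*v^5 + 8*d^3*v^4 - 6*d^3*v^3 - d^3 + 45*d^2*v^6 + 108*d^2*v^5 + 4*d^2*v^4 + 14*d^2*v + 90*d*v^6 + 54*d*v^5 - 63*d*v^2 + 45*v^6 + 90*v^3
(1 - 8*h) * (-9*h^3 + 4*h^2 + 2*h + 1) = 72*h^4 - 41*h^3 - 12*h^2 - 6*h + 1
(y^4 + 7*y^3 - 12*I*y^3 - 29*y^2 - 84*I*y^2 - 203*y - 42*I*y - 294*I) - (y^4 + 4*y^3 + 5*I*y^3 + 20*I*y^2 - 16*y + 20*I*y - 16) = 3*y^3 - 17*I*y^3 - 29*y^2 - 104*I*y^2 - 187*y - 62*I*y + 16 - 294*I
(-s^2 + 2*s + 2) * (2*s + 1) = -2*s^3 + 3*s^2 + 6*s + 2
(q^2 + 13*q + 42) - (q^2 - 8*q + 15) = 21*q + 27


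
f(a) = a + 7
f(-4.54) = 2.46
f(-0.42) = 6.58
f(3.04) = 10.04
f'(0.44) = 1.00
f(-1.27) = 5.73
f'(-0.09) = 1.00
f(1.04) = 8.04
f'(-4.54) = 1.00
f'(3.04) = 1.00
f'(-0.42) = 1.00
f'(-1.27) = 1.00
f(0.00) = 7.00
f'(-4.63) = 1.00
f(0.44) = 7.44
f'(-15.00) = 1.00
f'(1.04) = 1.00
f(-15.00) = -8.00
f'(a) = 1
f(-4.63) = 2.37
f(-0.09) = 6.91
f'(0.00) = 1.00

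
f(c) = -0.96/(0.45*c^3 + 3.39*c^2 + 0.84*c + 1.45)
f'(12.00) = 0.00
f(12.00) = -0.00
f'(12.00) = 0.00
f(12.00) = -0.00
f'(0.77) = 0.35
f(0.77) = -0.22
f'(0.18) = 0.69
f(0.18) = -0.56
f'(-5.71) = 0.01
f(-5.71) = -0.04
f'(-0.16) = -0.10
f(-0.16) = -0.69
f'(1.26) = 0.14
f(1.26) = -0.11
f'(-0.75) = -0.52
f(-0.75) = -0.38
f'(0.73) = 0.38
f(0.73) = -0.24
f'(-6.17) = 0.03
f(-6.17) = -0.05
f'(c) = -0.96*(-1.35*c^2 - 6.78*c - 0.84)/(0.45*c^3 + 3.39*c^2 + 0.84*c + 1.45)^2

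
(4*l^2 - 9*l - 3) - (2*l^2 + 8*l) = 2*l^2 - 17*l - 3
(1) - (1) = 0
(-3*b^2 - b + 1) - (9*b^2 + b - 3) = -12*b^2 - 2*b + 4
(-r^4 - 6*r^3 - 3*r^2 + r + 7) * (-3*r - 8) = 3*r^5 + 26*r^4 + 57*r^3 + 21*r^2 - 29*r - 56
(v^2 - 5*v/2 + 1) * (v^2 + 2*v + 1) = v^4 - v^3/2 - 3*v^2 - v/2 + 1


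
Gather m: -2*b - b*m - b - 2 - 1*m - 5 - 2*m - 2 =-3*b + m*(-b - 3) - 9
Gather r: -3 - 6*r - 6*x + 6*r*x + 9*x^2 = r*(6*x - 6) + 9*x^2 - 6*x - 3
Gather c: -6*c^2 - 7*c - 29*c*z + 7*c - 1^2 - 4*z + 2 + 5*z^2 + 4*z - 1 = -6*c^2 - 29*c*z + 5*z^2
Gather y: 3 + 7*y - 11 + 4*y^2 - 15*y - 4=4*y^2 - 8*y - 12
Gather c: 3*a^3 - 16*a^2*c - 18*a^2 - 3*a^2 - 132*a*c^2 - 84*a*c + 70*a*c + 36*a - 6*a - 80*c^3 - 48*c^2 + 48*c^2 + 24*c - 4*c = 3*a^3 - 21*a^2 - 132*a*c^2 + 30*a - 80*c^3 + c*(-16*a^2 - 14*a + 20)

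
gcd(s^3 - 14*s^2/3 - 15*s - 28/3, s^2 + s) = s + 1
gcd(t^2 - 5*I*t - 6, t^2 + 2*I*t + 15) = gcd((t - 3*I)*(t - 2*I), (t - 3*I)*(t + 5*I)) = t - 3*I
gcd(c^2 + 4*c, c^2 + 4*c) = c^2 + 4*c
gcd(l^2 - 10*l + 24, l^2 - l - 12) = l - 4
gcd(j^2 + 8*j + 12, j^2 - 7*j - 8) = 1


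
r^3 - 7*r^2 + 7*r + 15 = (r - 5)*(r - 3)*(r + 1)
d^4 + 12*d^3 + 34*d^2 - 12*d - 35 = (d - 1)*(d + 1)*(d + 5)*(d + 7)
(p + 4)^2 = p^2 + 8*p + 16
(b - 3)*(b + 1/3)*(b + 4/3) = b^3 - 4*b^2/3 - 41*b/9 - 4/3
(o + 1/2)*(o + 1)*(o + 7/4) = o^3 + 13*o^2/4 + 25*o/8 + 7/8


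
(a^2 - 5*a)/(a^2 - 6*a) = (a - 5)/(a - 6)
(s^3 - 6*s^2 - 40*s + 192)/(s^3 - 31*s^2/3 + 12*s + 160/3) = 3*(s + 6)/(3*s + 5)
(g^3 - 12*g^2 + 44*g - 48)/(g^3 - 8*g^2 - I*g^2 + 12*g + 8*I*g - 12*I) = (g - 4)/(g - I)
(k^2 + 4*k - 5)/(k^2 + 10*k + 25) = (k - 1)/(k + 5)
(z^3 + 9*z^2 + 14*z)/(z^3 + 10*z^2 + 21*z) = (z + 2)/(z + 3)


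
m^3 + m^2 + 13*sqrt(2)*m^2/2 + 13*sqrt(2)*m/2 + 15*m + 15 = (m + 1)*(m + 3*sqrt(2)/2)*(m + 5*sqrt(2))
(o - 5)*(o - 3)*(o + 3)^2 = o^4 - 2*o^3 - 24*o^2 + 18*o + 135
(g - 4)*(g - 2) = g^2 - 6*g + 8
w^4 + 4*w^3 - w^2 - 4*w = w*(w - 1)*(w + 1)*(w + 4)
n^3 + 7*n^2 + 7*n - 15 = (n - 1)*(n + 3)*(n + 5)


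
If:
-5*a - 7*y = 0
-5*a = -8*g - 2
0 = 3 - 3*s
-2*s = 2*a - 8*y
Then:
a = -7/27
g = -89/216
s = 1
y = 5/27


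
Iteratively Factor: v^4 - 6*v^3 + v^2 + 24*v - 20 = (v - 2)*(v^3 - 4*v^2 - 7*v + 10) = (v - 2)*(v + 2)*(v^2 - 6*v + 5) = (v - 5)*(v - 2)*(v + 2)*(v - 1)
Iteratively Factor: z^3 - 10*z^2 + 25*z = (z - 5)*(z^2 - 5*z) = z*(z - 5)*(z - 5)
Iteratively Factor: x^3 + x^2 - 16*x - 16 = (x - 4)*(x^2 + 5*x + 4) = (x - 4)*(x + 4)*(x + 1)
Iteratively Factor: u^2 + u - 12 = (u - 3)*(u + 4)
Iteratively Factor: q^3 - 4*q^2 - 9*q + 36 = (q - 3)*(q^2 - q - 12) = (q - 3)*(q + 3)*(q - 4)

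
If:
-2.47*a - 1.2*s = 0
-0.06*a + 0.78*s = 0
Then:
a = 0.00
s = 0.00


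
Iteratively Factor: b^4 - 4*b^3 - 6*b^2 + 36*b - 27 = (b + 3)*(b^3 - 7*b^2 + 15*b - 9) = (b - 3)*(b + 3)*(b^2 - 4*b + 3) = (b - 3)*(b - 1)*(b + 3)*(b - 3)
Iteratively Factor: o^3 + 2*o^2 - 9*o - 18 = (o + 2)*(o^2 - 9) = (o - 3)*(o + 2)*(o + 3)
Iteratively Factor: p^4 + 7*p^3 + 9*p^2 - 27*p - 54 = (p + 3)*(p^3 + 4*p^2 - 3*p - 18) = (p + 3)^2*(p^2 + p - 6) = (p + 3)^3*(p - 2)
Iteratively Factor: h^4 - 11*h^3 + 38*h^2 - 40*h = (h - 2)*(h^3 - 9*h^2 + 20*h) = (h - 4)*(h - 2)*(h^2 - 5*h) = h*(h - 4)*(h - 2)*(h - 5)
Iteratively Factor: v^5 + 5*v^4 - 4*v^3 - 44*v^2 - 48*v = (v + 2)*(v^4 + 3*v^3 - 10*v^2 - 24*v) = v*(v + 2)*(v^3 + 3*v^2 - 10*v - 24) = v*(v - 3)*(v + 2)*(v^2 + 6*v + 8) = v*(v - 3)*(v + 2)^2*(v + 4)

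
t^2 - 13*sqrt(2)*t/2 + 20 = (t - 4*sqrt(2))*(t - 5*sqrt(2)/2)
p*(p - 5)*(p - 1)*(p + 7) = p^4 + p^3 - 37*p^2 + 35*p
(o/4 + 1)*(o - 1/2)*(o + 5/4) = o^3/4 + 19*o^2/16 + 19*o/32 - 5/8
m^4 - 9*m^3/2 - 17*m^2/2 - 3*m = m*(m - 6)*(m + 1/2)*(m + 1)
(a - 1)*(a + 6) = a^2 + 5*a - 6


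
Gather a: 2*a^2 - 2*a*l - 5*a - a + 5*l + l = 2*a^2 + a*(-2*l - 6) + 6*l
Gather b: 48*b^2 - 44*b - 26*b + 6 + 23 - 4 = 48*b^2 - 70*b + 25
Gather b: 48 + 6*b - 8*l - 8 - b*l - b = b*(5 - l) - 8*l + 40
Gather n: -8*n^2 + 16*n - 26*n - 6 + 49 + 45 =-8*n^2 - 10*n + 88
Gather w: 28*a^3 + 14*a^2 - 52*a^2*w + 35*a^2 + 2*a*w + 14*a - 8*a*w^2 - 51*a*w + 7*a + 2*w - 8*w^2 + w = 28*a^3 + 49*a^2 + 21*a + w^2*(-8*a - 8) + w*(-52*a^2 - 49*a + 3)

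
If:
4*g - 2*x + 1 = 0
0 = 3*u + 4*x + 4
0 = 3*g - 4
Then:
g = 4/3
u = -50/9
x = 19/6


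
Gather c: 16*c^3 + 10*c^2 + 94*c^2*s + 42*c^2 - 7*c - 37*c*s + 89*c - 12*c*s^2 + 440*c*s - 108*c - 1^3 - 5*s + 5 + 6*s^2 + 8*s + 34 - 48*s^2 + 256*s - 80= 16*c^3 + c^2*(94*s + 52) + c*(-12*s^2 + 403*s - 26) - 42*s^2 + 259*s - 42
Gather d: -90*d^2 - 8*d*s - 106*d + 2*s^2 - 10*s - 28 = -90*d^2 + d*(-8*s - 106) + 2*s^2 - 10*s - 28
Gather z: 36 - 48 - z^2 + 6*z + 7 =-z^2 + 6*z - 5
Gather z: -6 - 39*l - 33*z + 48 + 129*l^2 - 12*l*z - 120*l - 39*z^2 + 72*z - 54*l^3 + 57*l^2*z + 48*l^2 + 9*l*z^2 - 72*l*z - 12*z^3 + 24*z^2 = -54*l^3 + 177*l^2 - 159*l - 12*z^3 + z^2*(9*l - 15) + z*(57*l^2 - 84*l + 39) + 42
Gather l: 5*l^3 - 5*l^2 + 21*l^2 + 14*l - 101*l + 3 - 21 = 5*l^3 + 16*l^2 - 87*l - 18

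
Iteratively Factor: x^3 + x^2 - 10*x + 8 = (x - 2)*(x^2 + 3*x - 4) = (x - 2)*(x - 1)*(x + 4)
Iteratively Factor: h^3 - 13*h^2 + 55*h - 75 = (h - 5)*(h^2 - 8*h + 15) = (h - 5)^2*(h - 3)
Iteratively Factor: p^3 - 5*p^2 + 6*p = (p - 2)*(p^2 - 3*p) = p*(p - 2)*(p - 3)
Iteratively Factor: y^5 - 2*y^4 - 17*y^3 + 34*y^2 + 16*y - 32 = (y - 2)*(y^4 - 17*y^2 + 16) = (y - 2)*(y + 4)*(y^3 - 4*y^2 - y + 4) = (y - 2)*(y + 1)*(y + 4)*(y^2 - 5*y + 4) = (y - 2)*(y - 1)*(y + 1)*(y + 4)*(y - 4)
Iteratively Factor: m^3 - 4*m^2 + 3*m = (m - 1)*(m^2 - 3*m) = m*(m - 1)*(m - 3)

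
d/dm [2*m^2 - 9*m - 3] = 4*m - 9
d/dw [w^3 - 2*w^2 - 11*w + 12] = 3*w^2 - 4*w - 11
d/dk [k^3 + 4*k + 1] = 3*k^2 + 4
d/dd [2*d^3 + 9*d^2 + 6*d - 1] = 6*d^2 + 18*d + 6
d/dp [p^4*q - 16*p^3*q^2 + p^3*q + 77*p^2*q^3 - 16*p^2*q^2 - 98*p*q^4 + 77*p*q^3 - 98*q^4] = q*(4*p^3 - 48*p^2*q + 3*p^2 + 154*p*q^2 - 32*p*q - 98*q^3 + 77*q^2)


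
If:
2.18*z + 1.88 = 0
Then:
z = -0.86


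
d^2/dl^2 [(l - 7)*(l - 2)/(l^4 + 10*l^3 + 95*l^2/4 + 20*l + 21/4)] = 8*(48*l^8 - 384*l^7 - 8060*l^6 - 21780*l^5 + 77712*l^4 + 376215*l^3 + 545769*l^2 + 337785*l + 77231)/(64*l^12 + 1920*l^11 + 23760*l^10 + 159040*l^9 + 642108*l^8 + 1669560*l^7 + 2906855*l^6 + 3453120*l^5 + 2801067*l^4 + 1522520*l^3 + 528885*l^2 + 105840*l + 9261)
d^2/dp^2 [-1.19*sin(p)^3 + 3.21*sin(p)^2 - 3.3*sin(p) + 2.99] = 4.1925*sin(p) - 2.6775*sin(3*p) + 6.42*cos(2*p)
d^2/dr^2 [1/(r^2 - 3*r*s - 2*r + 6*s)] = 2*(-r^2 + 3*r*s + 2*r - 6*s + (-2*r + 3*s + 2)^2)/(r^2 - 3*r*s - 2*r + 6*s)^3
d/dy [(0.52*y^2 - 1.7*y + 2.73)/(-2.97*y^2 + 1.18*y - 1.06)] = (-4.4354*y^2 + 15.1138*y - 1.4194)/(8.8209*y^4 - 7.0092*y^3 + 7.6888*y^2 - 2.5016*y + 1.1236)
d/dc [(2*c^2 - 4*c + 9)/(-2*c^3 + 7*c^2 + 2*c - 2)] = 2*(2*c^4 - 8*c^3 + 43*c^2 - 67*c - 5)/(4*c^6 - 28*c^5 + 41*c^4 + 36*c^3 - 24*c^2 - 8*c + 4)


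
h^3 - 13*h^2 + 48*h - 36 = (h - 6)^2*(h - 1)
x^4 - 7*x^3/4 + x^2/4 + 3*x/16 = x*(x - 3/2)*(x - 1/2)*(x + 1/4)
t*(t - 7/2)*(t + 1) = t^3 - 5*t^2/2 - 7*t/2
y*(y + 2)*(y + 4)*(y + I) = y^4 + 6*y^3 + I*y^3 + 8*y^2 + 6*I*y^2 + 8*I*y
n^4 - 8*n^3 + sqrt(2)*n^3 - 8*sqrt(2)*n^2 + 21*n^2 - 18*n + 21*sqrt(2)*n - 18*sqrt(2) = (n - 3)^2*(n - 2)*(n + sqrt(2))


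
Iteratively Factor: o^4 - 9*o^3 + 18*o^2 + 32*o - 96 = (o - 4)*(o^3 - 5*o^2 - 2*o + 24) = (o - 4)*(o + 2)*(o^2 - 7*o + 12) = (o - 4)*(o - 3)*(o + 2)*(o - 4)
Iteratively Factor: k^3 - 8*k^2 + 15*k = (k)*(k^2 - 8*k + 15) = k*(k - 5)*(k - 3)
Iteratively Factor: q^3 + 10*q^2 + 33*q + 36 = (q + 3)*(q^2 + 7*q + 12) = (q + 3)*(q + 4)*(q + 3)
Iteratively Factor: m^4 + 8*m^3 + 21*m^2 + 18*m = (m + 2)*(m^3 + 6*m^2 + 9*m) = (m + 2)*(m + 3)*(m^2 + 3*m) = m*(m + 2)*(m + 3)*(m + 3)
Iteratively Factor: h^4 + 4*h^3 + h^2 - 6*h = (h + 3)*(h^3 + h^2 - 2*h) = (h - 1)*(h + 3)*(h^2 + 2*h) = h*(h - 1)*(h + 3)*(h + 2)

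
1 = 1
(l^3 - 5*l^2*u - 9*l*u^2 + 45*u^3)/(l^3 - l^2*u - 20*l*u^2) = (l^2 - 9*u^2)/(l*(l + 4*u))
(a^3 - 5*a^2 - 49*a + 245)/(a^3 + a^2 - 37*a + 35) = (a - 7)/(a - 1)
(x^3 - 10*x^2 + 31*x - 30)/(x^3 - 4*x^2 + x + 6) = (x - 5)/(x + 1)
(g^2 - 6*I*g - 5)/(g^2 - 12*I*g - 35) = (g - I)/(g - 7*I)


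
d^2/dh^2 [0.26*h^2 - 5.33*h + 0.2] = 0.520000000000000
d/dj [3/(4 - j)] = 3/(j - 4)^2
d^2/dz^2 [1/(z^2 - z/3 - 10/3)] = 6*(9*z^2 - 3*z - (6*z - 1)^2 - 30)/(-3*z^2 + z + 10)^3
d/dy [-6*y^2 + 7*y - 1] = 7 - 12*y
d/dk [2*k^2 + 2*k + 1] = 4*k + 2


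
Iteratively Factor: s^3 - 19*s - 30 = (s - 5)*(s^2 + 5*s + 6) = (s - 5)*(s + 3)*(s + 2)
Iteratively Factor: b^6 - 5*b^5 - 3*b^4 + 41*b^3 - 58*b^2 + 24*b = (b - 1)*(b^5 - 4*b^4 - 7*b^3 + 34*b^2 - 24*b) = (b - 1)^2*(b^4 - 3*b^3 - 10*b^2 + 24*b) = (b - 4)*(b - 1)^2*(b^3 + b^2 - 6*b) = (b - 4)*(b - 1)^2*(b + 3)*(b^2 - 2*b) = b*(b - 4)*(b - 1)^2*(b + 3)*(b - 2)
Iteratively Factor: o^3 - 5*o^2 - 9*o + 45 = (o - 3)*(o^2 - 2*o - 15) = (o - 3)*(o + 3)*(o - 5)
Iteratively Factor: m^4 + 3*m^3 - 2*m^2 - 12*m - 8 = (m + 2)*(m^3 + m^2 - 4*m - 4) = (m + 2)^2*(m^2 - m - 2) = (m + 1)*(m + 2)^2*(m - 2)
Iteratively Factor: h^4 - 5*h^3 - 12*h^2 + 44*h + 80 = (h + 2)*(h^3 - 7*h^2 + 2*h + 40) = (h - 5)*(h + 2)*(h^2 - 2*h - 8) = (h - 5)*(h + 2)^2*(h - 4)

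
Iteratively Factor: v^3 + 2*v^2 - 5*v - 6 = (v + 3)*(v^2 - v - 2) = (v - 2)*(v + 3)*(v + 1)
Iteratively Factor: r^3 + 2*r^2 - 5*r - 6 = (r + 3)*(r^2 - r - 2) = (r + 1)*(r + 3)*(r - 2)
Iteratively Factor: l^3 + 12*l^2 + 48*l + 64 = (l + 4)*(l^2 + 8*l + 16) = (l + 4)^2*(l + 4)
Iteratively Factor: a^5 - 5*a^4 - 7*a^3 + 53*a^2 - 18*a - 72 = (a - 2)*(a^4 - 3*a^3 - 13*a^2 + 27*a + 36) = (a - 2)*(a + 1)*(a^3 - 4*a^2 - 9*a + 36) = (a - 2)*(a + 1)*(a + 3)*(a^2 - 7*a + 12) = (a - 3)*(a - 2)*(a + 1)*(a + 3)*(a - 4)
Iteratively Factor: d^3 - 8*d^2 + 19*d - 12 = (d - 4)*(d^2 - 4*d + 3) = (d - 4)*(d - 1)*(d - 3)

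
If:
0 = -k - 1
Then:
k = -1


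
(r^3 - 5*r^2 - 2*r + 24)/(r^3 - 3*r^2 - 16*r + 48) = (r + 2)/(r + 4)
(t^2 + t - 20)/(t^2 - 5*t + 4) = (t + 5)/(t - 1)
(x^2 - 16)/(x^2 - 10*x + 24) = (x + 4)/(x - 6)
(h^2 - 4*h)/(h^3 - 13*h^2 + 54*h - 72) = h/(h^2 - 9*h + 18)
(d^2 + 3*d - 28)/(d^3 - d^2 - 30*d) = (-d^2 - 3*d + 28)/(d*(-d^2 + d + 30))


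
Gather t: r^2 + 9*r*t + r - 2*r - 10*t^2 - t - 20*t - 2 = r^2 - r - 10*t^2 + t*(9*r - 21) - 2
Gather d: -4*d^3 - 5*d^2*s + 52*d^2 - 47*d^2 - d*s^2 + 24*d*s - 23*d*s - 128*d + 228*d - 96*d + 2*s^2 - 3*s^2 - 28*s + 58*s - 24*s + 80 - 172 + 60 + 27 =-4*d^3 + d^2*(5 - 5*s) + d*(-s^2 + s + 4) - s^2 + 6*s - 5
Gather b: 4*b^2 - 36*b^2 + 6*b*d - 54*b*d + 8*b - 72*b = -32*b^2 + b*(-48*d - 64)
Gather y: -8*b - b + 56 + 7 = 63 - 9*b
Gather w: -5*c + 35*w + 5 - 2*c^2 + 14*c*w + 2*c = -2*c^2 - 3*c + w*(14*c + 35) + 5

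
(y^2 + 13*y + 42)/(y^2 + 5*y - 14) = (y + 6)/(y - 2)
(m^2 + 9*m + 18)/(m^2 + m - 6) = (m + 6)/(m - 2)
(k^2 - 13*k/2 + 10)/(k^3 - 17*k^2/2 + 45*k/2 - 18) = (2*k - 5)/(2*k^2 - 9*k + 9)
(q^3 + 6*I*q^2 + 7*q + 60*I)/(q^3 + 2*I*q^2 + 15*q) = (q + 4*I)/q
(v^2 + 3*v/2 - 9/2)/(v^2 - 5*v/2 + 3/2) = (v + 3)/(v - 1)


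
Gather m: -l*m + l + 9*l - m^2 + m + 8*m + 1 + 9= 10*l - m^2 + m*(9 - l) + 10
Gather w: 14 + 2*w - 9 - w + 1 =w + 6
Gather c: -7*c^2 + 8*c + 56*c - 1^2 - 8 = -7*c^2 + 64*c - 9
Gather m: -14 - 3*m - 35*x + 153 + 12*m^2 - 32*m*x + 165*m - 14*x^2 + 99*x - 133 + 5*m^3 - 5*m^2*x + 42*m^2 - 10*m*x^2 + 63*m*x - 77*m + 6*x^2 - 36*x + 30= 5*m^3 + m^2*(54 - 5*x) + m*(-10*x^2 + 31*x + 85) - 8*x^2 + 28*x + 36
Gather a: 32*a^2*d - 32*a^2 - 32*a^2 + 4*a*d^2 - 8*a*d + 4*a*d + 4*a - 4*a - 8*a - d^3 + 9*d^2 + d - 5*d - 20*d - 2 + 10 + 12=a^2*(32*d - 64) + a*(4*d^2 - 4*d - 8) - d^3 + 9*d^2 - 24*d + 20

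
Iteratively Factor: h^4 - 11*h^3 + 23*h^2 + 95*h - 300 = (h - 4)*(h^3 - 7*h^2 - 5*h + 75) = (h - 5)*(h - 4)*(h^2 - 2*h - 15) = (h - 5)*(h - 4)*(h + 3)*(h - 5)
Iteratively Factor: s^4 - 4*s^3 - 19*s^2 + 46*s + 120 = (s - 4)*(s^3 - 19*s - 30) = (s - 5)*(s - 4)*(s^2 + 5*s + 6) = (s - 5)*(s - 4)*(s + 3)*(s + 2)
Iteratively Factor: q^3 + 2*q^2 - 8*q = (q + 4)*(q^2 - 2*q) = (q - 2)*(q + 4)*(q)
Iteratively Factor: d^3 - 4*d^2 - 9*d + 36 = (d - 3)*(d^2 - d - 12) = (d - 3)*(d + 3)*(d - 4)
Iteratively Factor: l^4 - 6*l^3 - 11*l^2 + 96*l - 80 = (l - 4)*(l^3 - 2*l^2 - 19*l + 20) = (l - 4)*(l + 4)*(l^2 - 6*l + 5) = (l - 4)*(l - 1)*(l + 4)*(l - 5)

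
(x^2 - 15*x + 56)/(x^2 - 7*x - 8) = (x - 7)/(x + 1)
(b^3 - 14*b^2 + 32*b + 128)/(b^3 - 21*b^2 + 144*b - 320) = (b + 2)/(b - 5)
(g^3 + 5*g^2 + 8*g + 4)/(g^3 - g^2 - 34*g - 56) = (g^2 + 3*g + 2)/(g^2 - 3*g - 28)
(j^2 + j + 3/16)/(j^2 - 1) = (j^2 + j + 3/16)/(j^2 - 1)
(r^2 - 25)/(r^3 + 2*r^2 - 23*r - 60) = (r + 5)/(r^2 + 7*r + 12)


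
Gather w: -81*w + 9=9 - 81*w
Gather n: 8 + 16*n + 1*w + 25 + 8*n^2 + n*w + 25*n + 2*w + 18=8*n^2 + n*(w + 41) + 3*w + 51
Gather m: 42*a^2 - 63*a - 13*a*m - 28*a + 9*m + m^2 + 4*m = 42*a^2 - 91*a + m^2 + m*(13 - 13*a)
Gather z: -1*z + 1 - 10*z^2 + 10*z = -10*z^2 + 9*z + 1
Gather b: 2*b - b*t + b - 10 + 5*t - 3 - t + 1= b*(3 - t) + 4*t - 12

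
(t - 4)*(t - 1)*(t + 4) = t^3 - t^2 - 16*t + 16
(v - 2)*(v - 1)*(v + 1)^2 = v^4 - v^3 - 3*v^2 + v + 2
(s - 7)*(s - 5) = s^2 - 12*s + 35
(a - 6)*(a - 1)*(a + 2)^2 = a^4 - 3*a^3 - 18*a^2 - 4*a + 24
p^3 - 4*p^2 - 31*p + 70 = (p - 7)*(p - 2)*(p + 5)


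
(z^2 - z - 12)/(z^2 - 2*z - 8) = (z + 3)/(z + 2)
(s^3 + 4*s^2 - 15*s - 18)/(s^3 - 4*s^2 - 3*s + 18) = (s^2 + 7*s + 6)/(s^2 - s - 6)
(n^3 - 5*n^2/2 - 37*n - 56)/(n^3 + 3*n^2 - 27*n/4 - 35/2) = 2*(n - 8)/(2*n - 5)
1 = 1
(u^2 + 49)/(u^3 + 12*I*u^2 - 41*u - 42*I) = (u - 7*I)/(u^2 + 5*I*u - 6)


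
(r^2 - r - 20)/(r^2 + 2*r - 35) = (r + 4)/(r + 7)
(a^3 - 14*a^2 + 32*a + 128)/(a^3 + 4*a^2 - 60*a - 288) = (a^2 - 6*a - 16)/(a^2 + 12*a + 36)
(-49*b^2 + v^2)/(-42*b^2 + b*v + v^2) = (-7*b + v)/(-6*b + v)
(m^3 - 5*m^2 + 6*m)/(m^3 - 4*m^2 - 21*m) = (-m^2 + 5*m - 6)/(-m^2 + 4*m + 21)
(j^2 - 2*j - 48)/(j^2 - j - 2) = (-j^2 + 2*j + 48)/(-j^2 + j + 2)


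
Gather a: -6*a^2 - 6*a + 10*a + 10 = -6*a^2 + 4*a + 10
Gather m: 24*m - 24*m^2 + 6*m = -24*m^2 + 30*m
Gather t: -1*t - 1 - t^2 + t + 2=1 - t^2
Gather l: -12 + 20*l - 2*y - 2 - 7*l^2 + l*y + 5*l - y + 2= -7*l^2 + l*(y + 25) - 3*y - 12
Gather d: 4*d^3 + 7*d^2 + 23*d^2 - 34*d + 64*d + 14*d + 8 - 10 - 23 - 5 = 4*d^3 + 30*d^2 + 44*d - 30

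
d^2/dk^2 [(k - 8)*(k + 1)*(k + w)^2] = 12*k^2 + 12*k*w - 42*k + 2*w^2 - 28*w - 16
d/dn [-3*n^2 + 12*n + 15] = 12 - 6*n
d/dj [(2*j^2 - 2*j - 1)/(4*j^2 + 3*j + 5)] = 7*(2*j^2 + 4*j - 1)/(16*j^4 + 24*j^3 + 49*j^2 + 30*j + 25)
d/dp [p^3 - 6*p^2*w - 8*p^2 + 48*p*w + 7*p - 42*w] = 3*p^2 - 12*p*w - 16*p + 48*w + 7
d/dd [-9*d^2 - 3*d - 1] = -18*d - 3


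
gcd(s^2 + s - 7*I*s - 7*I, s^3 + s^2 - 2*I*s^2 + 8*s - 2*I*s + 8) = s + 1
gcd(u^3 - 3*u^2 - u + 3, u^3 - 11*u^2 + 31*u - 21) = u^2 - 4*u + 3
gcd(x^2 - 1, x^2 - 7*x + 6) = x - 1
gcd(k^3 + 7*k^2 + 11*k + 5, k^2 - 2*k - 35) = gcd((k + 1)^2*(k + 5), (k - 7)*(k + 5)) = k + 5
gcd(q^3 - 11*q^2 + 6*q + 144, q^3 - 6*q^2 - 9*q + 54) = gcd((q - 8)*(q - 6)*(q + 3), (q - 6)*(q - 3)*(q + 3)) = q^2 - 3*q - 18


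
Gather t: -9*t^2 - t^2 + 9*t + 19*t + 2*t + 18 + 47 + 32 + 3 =-10*t^2 + 30*t + 100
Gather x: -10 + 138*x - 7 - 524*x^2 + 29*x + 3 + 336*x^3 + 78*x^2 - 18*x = 336*x^3 - 446*x^2 + 149*x - 14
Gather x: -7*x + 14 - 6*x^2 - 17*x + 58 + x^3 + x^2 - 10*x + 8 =x^3 - 5*x^2 - 34*x + 80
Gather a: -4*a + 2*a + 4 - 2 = 2 - 2*a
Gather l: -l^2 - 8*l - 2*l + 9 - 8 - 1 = -l^2 - 10*l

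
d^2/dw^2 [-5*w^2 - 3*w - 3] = -10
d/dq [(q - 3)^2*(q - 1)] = (q - 3)*(3*q - 5)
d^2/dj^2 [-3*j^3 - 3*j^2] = -18*j - 6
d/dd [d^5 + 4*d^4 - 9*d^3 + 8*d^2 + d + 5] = 5*d^4 + 16*d^3 - 27*d^2 + 16*d + 1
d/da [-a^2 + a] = 1 - 2*a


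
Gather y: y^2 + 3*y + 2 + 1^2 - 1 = y^2 + 3*y + 2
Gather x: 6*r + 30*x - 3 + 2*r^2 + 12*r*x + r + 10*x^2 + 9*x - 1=2*r^2 + 7*r + 10*x^2 + x*(12*r + 39) - 4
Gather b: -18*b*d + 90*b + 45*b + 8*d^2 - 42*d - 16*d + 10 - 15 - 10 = b*(135 - 18*d) + 8*d^2 - 58*d - 15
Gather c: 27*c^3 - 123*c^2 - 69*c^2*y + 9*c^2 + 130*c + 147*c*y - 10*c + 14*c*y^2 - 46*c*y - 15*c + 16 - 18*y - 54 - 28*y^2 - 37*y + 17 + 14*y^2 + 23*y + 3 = 27*c^3 + c^2*(-69*y - 114) + c*(14*y^2 + 101*y + 105) - 14*y^2 - 32*y - 18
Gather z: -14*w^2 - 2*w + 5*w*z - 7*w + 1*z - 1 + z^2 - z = -14*w^2 + 5*w*z - 9*w + z^2 - 1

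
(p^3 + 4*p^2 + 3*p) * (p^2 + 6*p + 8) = p^5 + 10*p^4 + 35*p^3 + 50*p^2 + 24*p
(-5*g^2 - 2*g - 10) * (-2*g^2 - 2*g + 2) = 10*g^4 + 14*g^3 + 14*g^2 + 16*g - 20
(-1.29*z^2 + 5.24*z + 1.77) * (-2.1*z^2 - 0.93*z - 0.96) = 2.709*z^4 - 9.8043*z^3 - 7.3518*z^2 - 6.6765*z - 1.6992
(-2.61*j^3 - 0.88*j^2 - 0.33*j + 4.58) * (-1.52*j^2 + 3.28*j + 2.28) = 3.9672*j^5 - 7.2232*j^4 - 8.3356*j^3 - 10.0504*j^2 + 14.27*j + 10.4424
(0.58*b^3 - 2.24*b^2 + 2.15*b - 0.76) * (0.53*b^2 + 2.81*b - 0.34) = 0.3074*b^5 + 0.4426*b^4 - 5.3521*b^3 + 6.4003*b^2 - 2.8666*b + 0.2584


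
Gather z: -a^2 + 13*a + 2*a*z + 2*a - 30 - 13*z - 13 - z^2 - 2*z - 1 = -a^2 + 15*a - z^2 + z*(2*a - 15) - 44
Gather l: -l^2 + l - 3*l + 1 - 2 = -l^2 - 2*l - 1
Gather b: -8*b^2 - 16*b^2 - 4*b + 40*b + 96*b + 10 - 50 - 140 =-24*b^2 + 132*b - 180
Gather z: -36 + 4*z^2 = 4*z^2 - 36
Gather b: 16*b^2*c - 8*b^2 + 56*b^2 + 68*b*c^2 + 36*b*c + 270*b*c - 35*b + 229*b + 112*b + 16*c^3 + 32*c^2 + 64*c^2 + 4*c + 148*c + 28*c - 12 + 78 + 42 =b^2*(16*c + 48) + b*(68*c^2 + 306*c + 306) + 16*c^3 + 96*c^2 + 180*c + 108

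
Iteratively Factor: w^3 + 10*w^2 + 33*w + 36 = (w + 4)*(w^2 + 6*w + 9) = (w + 3)*(w + 4)*(w + 3)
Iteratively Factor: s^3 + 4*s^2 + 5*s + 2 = (s + 1)*(s^2 + 3*s + 2) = (s + 1)^2*(s + 2)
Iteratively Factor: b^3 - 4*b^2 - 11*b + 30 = (b + 3)*(b^2 - 7*b + 10) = (b - 2)*(b + 3)*(b - 5)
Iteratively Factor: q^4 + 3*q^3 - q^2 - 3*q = (q + 1)*(q^3 + 2*q^2 - 3*q) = (q + 1)*(q + 3)*(q^2 - q) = (q - 1)*(q + 1)*(q + 3)*(q)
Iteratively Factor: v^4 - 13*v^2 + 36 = (v + 2)*(v^3 - 2*v^2 - 9*v + 18) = (v - 2)*(v + 2)*(v^2 - 9) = (v - 3)*(v - 2)*(v + 2)*(v + 3)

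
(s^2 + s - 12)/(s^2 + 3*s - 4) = (s - 3)/(s - 1)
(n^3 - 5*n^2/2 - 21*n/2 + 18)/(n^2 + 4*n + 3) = (n^2 - 11*n/2 + 6)/(n + 1)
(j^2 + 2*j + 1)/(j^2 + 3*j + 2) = (j + 1)/(j + 2)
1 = 1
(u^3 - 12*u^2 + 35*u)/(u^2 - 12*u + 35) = u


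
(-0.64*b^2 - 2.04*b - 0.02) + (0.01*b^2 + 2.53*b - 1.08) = -0.63*b^2 + 0.49*b - 1.1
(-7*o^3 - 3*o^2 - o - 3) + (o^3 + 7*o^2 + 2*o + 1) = -6*o^3 + 4*o^2 + o - 2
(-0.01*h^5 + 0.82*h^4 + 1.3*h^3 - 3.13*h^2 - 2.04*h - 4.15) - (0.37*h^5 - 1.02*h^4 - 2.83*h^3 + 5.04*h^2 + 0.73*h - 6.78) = -0.38*h^5 + 1.84*h^4 + 4.13*h^3 - 8.17*h^2 - 2.77*h + 2.63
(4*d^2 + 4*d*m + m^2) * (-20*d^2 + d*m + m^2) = -80*d^4 - 76*d^3*m - 12*d^2*m^2 + 5*d*m^3 + m^4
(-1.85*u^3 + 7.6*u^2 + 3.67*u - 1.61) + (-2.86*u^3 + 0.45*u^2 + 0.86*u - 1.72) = -4.71*u^3 + 8.05*u^2 + 4.53*u - 3.33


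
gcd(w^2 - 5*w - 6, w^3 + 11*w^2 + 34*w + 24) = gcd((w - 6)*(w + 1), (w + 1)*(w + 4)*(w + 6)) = w + 1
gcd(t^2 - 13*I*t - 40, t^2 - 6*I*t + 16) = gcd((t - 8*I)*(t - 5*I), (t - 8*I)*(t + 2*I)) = t - 8*I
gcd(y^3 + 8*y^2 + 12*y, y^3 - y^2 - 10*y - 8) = y + 2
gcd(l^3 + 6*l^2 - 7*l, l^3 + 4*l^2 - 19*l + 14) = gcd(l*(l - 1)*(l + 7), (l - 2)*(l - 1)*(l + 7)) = l^2 + 6*l - 7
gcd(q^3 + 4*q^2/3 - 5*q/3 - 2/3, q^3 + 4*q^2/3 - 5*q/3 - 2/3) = q^3 + 4*q^2/3 - 5*q/3 - 2/3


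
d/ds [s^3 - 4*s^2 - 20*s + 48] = 3*s^2 - 8*s - 20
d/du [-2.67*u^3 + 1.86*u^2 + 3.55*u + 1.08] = -8.01*u^2 + 3.72*u + 3.55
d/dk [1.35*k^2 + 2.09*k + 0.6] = 2.7*k + 2.09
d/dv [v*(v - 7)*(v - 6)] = 3*v^2 - 26*v + 42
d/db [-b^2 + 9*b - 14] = 9 - 2*b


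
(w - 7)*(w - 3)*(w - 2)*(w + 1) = w^4 - 11*w^3 + 29*w^2 - w - 42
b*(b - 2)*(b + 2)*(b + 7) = b^4 + 7*b^3 - 4*b^2 - 28*b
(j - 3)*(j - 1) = j^2 - 4*j + 3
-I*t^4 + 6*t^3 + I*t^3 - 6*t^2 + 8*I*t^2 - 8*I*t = t*(t + 2*I)*(t + 4*I)*(-I*t + I)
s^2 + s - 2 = (s - 1)*(s + 2)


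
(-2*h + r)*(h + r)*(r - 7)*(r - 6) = -2*h^2*r^2 + 26*h^2*r - 84*h^2 - h*r^3 + 13*h*r^2 - 42*h*r + r^4 - 13*r^3 + 42*r^2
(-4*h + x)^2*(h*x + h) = 16*h^3*x + 16*h^3 - 8*h^2*x^2 - 8*h^2*x + h*x^3 + h*x^2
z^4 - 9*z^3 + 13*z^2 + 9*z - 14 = (z - 7)*(z - 2)*(z - 1)*(z + 1)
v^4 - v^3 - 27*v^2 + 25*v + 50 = (v - 5)*(v - 2)*(v + 1)*(v + 5)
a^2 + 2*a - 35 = (a - 5)*(a + 7)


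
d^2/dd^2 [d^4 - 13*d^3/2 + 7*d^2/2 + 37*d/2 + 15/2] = 12*d^2 - 39*d + 7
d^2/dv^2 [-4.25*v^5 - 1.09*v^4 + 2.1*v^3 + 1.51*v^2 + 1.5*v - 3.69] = -85.0*v^3 - 13.08*v^2 + 12.6*v + 3.02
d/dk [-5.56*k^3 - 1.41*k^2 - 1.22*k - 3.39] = -16.68*k^2 - 2.82*k - 1.22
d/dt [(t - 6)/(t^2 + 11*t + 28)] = (t^2 + 11*t - (t - 6)*(2*t + 11) + 28)/(t^2 + 11*t + 28)^2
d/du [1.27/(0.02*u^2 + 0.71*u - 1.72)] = (-0.0508*u - 0.9017)/(0.02*u^2 + 0.71*u - 1.72)^2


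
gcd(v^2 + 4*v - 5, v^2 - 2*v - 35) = v + 5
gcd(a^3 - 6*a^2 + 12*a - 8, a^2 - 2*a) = a - 2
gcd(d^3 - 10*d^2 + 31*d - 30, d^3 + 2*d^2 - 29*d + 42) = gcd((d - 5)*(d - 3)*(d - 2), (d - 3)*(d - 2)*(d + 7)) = d^2 - 5*d + 6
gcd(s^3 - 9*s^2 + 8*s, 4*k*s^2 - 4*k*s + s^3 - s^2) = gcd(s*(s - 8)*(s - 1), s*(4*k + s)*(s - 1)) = s^2 - s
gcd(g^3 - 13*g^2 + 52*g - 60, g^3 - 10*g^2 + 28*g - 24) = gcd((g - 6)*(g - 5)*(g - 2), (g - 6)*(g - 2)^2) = g^2 - 8*g + 12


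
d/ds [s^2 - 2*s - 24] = 2*s - 2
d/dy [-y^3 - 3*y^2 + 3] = 3*y*(-y - 2)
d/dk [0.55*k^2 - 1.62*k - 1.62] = 1.1*k - 1.62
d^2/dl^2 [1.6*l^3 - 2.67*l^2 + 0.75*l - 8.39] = 9.6*l - 5.34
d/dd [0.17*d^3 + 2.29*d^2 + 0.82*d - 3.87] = 0.51*d^2 + 4.58*d + 0.82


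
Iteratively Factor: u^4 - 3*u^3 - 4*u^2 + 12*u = (u + 2)*(u^3 - 5*u^2 + 6*u) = (u - 3)*(u + 2)*(u^2 - 2*u) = (u - 3)*(u - 2)*(u + 2)*(u)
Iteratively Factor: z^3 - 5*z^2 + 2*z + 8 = (z - 4)*(z^2 - z - 2) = (z - 4)*(z + 1)*(z - 2)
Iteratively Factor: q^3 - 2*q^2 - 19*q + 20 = (q - 5)*(q^2 + 3*q - 4) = (q - 5)*(q - 1)*(q + 4)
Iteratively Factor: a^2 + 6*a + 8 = (a + 2)*(a + 4)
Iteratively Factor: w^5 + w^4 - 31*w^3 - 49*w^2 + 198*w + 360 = (w + 3)*(w^4 - 2*w^3 - 25*w^2 + 26*w + 120) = (w - 5)*(w + 3)*(w^3 + 3*w^2 - 10*w - 24) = (w - 5)*(w + 3)*(w + 4)*(w^2 - w - 6) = (w - 5)*(w - 3)*(w + 3)*(w + 4)*(w + 2)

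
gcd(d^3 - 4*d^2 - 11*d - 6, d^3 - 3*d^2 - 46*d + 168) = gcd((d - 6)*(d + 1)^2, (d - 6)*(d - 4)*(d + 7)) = d - 6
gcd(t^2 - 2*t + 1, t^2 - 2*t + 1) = t^2 - 2*t + 1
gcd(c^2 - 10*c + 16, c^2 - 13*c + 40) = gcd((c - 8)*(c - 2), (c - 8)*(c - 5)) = c - 8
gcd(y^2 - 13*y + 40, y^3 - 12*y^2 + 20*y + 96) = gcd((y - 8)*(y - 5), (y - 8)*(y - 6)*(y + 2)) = y - 8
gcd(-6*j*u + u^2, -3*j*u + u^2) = u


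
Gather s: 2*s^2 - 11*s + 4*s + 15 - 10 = 2*s^2 - 7*s + 5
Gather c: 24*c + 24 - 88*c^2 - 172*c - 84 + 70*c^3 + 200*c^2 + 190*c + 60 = 70*c^3 + 112*c^2 + 42*c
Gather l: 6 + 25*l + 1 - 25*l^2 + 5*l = -25*l^2 + 30*l + 7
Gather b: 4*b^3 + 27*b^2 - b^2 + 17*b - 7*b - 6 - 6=4*b^3 + 26*b^2 + 10*b - 12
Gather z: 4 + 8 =12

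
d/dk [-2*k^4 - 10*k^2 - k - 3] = -8*k^3 - 20*k - 1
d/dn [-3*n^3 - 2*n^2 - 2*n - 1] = -9*n^2 - 4*n - 2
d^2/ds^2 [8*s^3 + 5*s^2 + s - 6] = 48*s + 10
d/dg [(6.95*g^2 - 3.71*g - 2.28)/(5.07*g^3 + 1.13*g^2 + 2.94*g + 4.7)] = (-35.2365*g^4 + 37.6194*g^3 + 59.3041*g^2 + 70.4828*g - 10.7338)/(25.7049*g^6 + 11.4582*g^5 + 31.0885*g^4 + 54.3024*g^3 + 19.2656*g^2 + 27.636*g + 22.09)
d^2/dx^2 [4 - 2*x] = 0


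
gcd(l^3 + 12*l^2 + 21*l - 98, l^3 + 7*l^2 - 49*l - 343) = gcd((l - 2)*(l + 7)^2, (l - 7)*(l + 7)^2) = l^2 + 14*l + 49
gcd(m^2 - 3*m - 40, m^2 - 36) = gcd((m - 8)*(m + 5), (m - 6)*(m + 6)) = 1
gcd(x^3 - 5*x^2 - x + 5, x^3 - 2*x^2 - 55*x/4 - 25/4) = x - 5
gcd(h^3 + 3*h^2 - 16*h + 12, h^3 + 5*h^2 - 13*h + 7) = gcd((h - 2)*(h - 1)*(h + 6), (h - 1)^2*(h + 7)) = h - 1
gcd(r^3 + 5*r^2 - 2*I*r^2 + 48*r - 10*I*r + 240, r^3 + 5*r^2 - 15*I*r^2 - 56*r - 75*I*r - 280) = r^2 + r*(5 - 8*I) - 40*I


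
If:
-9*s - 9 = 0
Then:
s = -1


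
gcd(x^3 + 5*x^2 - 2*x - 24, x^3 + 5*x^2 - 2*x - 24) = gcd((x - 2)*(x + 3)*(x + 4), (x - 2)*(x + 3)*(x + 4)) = x^3 + 5*x^2 - 2*x - 24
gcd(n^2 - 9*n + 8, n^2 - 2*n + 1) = n - 1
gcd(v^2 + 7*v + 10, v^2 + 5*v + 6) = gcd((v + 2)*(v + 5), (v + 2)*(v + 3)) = v + 2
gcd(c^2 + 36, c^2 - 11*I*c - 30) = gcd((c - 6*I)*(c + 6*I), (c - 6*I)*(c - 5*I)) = c - 6*I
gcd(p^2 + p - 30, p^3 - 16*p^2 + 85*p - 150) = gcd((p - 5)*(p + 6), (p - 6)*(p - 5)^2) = p - 5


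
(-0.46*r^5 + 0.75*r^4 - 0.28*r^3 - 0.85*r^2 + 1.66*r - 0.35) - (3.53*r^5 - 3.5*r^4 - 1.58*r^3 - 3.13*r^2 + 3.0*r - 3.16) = -3.99*r^5 + 4.25*r^4 + 1.3*r^3 + 2.28*r^2 - 1.34*r + 2.81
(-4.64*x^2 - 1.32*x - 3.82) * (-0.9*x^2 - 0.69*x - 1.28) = 4.176*x^4 + 4.3896*x^3 + 10.288*x^2 + 4.3254*x + 4.8896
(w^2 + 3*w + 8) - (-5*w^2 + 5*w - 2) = 6*w^2 - 2*w + 10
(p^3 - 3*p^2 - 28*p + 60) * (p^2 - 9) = p^5 - 3*p^4 - 37*p^3 + 87*p^2 + 252*p - 540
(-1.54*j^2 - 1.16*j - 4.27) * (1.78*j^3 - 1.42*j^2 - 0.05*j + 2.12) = -2.7412*j^5 + 0.122*j^4 - 5.8764*j^3 + 2.8566*j^2 - 2.2457*j - 9.0524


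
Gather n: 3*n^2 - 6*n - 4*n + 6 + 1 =3*n^2 - 10*n + 7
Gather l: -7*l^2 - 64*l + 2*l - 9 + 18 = -7*l^2 - 62*l + 9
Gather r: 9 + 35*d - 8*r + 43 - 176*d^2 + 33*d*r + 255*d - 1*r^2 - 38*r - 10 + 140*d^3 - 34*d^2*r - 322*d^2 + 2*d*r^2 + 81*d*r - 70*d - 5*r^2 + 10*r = 140*d^3 - 498*d^2 + 220*d + r^2*(2*d - 6) + r*(-34*d^2 + 114*d - 36) + 42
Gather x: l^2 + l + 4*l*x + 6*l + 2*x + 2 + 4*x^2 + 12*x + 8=l^2 + 7*l + 4*x^2 + x*(4*l + 14) + 10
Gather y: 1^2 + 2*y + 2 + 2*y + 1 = 4*y + 4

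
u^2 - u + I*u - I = (u - 1)*(u + I)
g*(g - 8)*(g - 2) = g^3 - 10*g^2 + 16*g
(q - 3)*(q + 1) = q^2 - 2*q - 3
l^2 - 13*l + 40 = (l - 8)*(l - 5)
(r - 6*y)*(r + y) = r^2 - 5*r*y - 6*y^2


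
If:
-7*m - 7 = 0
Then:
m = -1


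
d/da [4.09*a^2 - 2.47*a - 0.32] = 8.18*a - 2.47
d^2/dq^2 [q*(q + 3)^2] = 6*q + 12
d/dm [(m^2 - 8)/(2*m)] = 1/2 + 4/m^2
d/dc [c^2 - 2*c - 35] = 2*c - 2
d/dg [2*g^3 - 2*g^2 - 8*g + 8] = 6*g^2 - 4*g - 8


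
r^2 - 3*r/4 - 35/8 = (r - 5/2)*(r + 7/4)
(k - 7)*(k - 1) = k^2 - 8*k + 7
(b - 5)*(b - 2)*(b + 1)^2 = b^4 - 5*b^3 - 3*b^2 + 13*b + 10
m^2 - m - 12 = (m - 4)*(m + 3)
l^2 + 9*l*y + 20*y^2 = (l + 4*y)*(l + 5*y)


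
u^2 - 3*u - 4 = (u - 4)*(u + 1)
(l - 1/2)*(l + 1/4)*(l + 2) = l^3 + 7*l^2/4 - 5*l/8 - 1/4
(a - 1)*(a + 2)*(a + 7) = a^3 + 8*a^2 + 5*a - 14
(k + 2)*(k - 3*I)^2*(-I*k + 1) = -I*k^4 - 5*k^3 - 2*I*k^3 - 10*k^2 + 3*I*k^2 - 9*k + 6*I*k - 18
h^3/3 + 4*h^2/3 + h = h*(h/3 + 1/3)*(h + 3)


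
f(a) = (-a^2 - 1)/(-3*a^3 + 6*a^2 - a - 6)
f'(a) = -2*a/(-3*a^3 + 6*a^2 - a - 6) + (-a^2 - 1)*(9*a^2 - 12*a + 1)/(-3*a^3 + 6*a^2 - a - 6)^2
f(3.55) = 0.20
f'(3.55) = -0.11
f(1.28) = 0.71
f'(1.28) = 0.61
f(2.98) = 0.28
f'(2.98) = -0.19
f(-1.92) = -0.12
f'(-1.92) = -0.08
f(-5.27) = -0.05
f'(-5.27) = -0.01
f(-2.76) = -0.08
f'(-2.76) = -0.03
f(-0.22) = 0.19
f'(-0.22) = -0.22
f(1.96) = 0.65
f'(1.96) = -0.52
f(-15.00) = -0.02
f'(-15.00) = 0.00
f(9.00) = 0.05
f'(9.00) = -0.00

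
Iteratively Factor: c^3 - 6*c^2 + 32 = (c - 4)*(c^2 - 2*c - 8) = (c - 4)*(c + 2)*(c - 4)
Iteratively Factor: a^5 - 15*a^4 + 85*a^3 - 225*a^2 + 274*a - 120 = (a - 2)*(a^4 - 13*a^3 + 59*a^2 - 107*a + 60) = (a - 4)*(a - 2)*(a^3 - 9*a^2 + 23*a - 15) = (a - 4)*(a - 3)*(a - 2)*(a^2 - 6*a + 5) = (a - 5)*(a - 4)*(a - 3)*(a - 2)*(a - 1)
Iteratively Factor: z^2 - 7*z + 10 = (z - 2)*(z - 5)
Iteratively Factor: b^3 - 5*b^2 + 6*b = (b)*(b^2 - 5*b + 6) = b*(b - 3)*(b - 2)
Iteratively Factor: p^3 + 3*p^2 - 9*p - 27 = (p - 3)*(p^2 + 6*p + 9) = (p - 3)*(p + 3)*(p + 3)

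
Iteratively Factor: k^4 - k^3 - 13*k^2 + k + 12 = (k + 3)*(k^3 - 4*k^2 - k + 4) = (k - 1)*(k + 3)*(k^2 - 3*k - 4) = (k - 4)*(k - 1)*(k + 3)*(k + 1)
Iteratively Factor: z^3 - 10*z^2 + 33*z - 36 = (z - 3)*(z^2 - 7*z + 12) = (z - 3)^2*(z - 4)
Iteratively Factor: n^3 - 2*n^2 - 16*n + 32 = (n - 2)*(n^2 - 16) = (n - 2)*(n + 4)*(n - 4)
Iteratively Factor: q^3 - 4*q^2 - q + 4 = (q - 4)*(q^2 - 1) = (q - 4)*(q - 1)*(q + 1)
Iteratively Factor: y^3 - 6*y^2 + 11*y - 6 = (y - 2)*(y^2 - 4*y + 3) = (y - 2)*(y - 1)*(y - 3)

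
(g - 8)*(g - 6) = g^2 - 14*g + 48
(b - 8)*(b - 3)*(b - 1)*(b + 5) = b^4 - 7*b^3 - 25*b^2 + 151*b - 120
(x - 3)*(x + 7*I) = x^2 - 3*x + 7*I*x - 21*I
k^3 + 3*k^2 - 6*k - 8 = (k - 2)*(k + 1)*(k + 4)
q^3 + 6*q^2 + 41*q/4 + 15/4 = (q + 1/2)*(q + 5/2)*(q + 3)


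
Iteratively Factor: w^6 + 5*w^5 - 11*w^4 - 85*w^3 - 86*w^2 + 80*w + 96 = (w + 1)*(w^5 + 4*w^4 - 15*w^3 - 70*w^2 - 16*w + 96) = (w - 4)*(w + 1)*(w^4 + 8*w^3 + 17*w^2 - 2*w - 24) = (w - 4)*(w + 1)*(w + 2)*(w^3 + 6*w^2 + 5*w - 12) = (w - 4)*(w + 1)*(w + 2)*(w + 4)*(w^2 + 2*w - 3) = (w - 4)*(w - 1)*(w + 1)*(w + 2)*(w + 4)*(w + 3)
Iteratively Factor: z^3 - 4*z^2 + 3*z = (z - 1)*(z^2 - 3*z) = (z - 3)*(z - 1)*(z)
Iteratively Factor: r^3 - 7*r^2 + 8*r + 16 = (r + 1)*(r^2 - 8*r + 16) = (r - 4)*(r + 1)*(r - 4)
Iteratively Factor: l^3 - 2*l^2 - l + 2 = (l - 2)*(l^2 - 1) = (l - 2)*(l - 1)*(l + 1)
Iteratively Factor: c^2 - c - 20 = (c - 5)*(c + 4)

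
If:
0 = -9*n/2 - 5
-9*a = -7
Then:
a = 7/9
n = -10/9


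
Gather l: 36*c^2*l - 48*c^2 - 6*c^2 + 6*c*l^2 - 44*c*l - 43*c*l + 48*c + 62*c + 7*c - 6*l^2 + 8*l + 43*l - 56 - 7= -54*c^2 + 117*c + l^2*(6*c - 6) + l*(36*c^2 - 87*c + 51) - 63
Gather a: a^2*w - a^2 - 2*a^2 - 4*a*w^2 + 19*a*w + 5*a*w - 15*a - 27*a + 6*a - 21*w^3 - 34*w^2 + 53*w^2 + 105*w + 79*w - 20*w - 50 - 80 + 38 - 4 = a^2*(w - 3) + a*(-4*w^2 + 24*w - 36) - 21*w^3 + 19*w^2 + 164*w - 96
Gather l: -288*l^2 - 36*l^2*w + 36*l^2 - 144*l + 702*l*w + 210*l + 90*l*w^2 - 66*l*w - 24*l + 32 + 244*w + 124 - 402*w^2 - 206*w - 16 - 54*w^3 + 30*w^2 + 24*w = l^2*(-36*w - 252) + l*(90*w^2 + 636*w + 42) - 54*w^3 - 372*w^2 + 62*w + 140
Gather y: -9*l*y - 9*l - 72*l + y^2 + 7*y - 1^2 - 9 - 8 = -81*l + y^2 + y*(7 - 9*l) - 18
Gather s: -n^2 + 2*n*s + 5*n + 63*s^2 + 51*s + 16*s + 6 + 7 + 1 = -n^2 + 5*n + 63*s^2 + s*(2*n + 67) + 14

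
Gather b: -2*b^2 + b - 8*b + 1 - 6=-2*b^2 - 7*b - 5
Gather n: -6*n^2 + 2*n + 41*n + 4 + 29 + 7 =-6*n^2 + 43*n + 40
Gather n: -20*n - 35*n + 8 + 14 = 22 - 55*n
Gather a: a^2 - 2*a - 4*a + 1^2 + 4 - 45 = a^2 - 6*a - 40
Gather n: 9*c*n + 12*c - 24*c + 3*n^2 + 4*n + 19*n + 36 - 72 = -12*c + 3*n^2 + n*(9*c + 23) - 36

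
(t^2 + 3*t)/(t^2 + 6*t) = (t + 3)/(t + 6)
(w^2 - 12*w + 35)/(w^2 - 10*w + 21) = (w - 5)/(w - 3)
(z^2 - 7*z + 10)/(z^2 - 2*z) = (z - 5)/z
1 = 1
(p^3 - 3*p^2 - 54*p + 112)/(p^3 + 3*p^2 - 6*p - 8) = (p^2 - p - 56)/(p^2 + 5*p + 4)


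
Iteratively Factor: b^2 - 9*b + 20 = (b - 5)*(b - 4)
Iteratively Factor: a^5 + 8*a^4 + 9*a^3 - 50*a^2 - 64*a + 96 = (a + 3)*(a^4 + 5*a^3 - 6*a^2 - 32*a + 32) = (a + 3)*(a + 4)*(a^3 + a^2 - 10*a + 8) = (a - 2)*(a + 3)*(a + 4)*(a^2 + 3*a - 4) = (a - 2)*(a + 3)*(a + 4)^2*(a - 1)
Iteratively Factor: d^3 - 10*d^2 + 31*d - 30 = (d - 2)*(d^2 - 8*d + 15) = (d - 5)*(d - 2)*(d - 3)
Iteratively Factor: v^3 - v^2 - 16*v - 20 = (v + 2)*(v^2 - 3*v - 10) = (v - 5)*(v + 2)*(v + 2)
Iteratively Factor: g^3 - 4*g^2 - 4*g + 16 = (g - 2)*(g^2 - 2*g - 8) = (g - 4)*(g - 2)*(g + 2)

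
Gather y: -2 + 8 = 6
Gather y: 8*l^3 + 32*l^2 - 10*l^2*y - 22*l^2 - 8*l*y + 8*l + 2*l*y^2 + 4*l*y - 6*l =8*l^3 + 10*l^2 + 2*l*y^2 + 2*l + y*(-10*l^2 - 4*l)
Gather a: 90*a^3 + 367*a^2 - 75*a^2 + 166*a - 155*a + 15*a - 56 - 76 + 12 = 90*a^3 + 292*a^2 + 26*a - 120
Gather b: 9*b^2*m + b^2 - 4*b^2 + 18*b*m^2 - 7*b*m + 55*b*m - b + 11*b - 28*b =b^2*(9*m - 3) + b*(18*m^2 + 48*m - 18)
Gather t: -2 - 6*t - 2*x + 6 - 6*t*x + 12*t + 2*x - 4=t*(6 - 6*x)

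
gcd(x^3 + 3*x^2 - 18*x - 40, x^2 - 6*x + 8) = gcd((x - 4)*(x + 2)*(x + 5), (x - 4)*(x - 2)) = x - 4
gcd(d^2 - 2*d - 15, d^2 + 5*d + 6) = d + 3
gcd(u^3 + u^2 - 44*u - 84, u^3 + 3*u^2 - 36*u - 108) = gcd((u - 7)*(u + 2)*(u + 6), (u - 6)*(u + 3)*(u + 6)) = u + 6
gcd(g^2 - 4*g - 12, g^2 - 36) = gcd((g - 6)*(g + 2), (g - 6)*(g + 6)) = g - 6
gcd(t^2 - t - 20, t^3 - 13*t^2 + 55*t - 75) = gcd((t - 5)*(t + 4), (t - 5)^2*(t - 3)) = t - 5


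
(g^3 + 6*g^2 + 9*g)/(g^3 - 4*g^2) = (g^2 + 6*g + 9)/(g*(g - 4))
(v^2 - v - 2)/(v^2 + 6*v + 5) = (v - 2)/(v + 5)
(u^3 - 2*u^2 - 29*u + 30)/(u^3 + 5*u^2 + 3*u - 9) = (u^2 - u - 30)/(u^2 + 6*u + 9)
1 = 1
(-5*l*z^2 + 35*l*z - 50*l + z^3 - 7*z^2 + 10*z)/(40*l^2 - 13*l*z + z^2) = (z^2 - 7*z + 10)/(-8*l + z)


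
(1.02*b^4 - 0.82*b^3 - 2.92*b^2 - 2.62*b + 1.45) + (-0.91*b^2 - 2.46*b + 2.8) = 1.02*b^4 - 0.82*b^3 - 3.83*b^2 - 5.08*b + 4.25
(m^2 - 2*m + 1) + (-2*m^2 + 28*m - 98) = -m^2 + 26*m - 97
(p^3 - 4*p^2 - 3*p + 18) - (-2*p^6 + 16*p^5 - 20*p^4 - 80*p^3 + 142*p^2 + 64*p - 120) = 2*p^6 - 16*p^5 + 20*p^4 + 81*p^3 - 146*p^2 - 67*p + 138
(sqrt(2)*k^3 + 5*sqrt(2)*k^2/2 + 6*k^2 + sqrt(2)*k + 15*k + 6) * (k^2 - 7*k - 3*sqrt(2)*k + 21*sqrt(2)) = sqrt(2)*k^5 - 9*sqrt(2)*k^4/2 - 69*sqrt(2)*k^3/2 + 74*sqrt(2)*k^2 + 297*sqrt(2)*k + 126*sqrt(2)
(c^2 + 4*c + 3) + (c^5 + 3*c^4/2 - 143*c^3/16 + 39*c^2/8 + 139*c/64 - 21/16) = c^5 + 3*c^4/2 - 143*c^3/16 + 47*c^2/8 + 395*c/64 + 27/16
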